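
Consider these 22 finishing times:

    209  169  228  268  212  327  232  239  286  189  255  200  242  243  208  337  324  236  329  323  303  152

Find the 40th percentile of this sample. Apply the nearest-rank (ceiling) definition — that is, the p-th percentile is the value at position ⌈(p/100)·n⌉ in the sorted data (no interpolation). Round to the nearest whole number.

Sorted: 152, 169, 189, 200, 208, 209, 212, 228, 232, 236, 239, 242, 243, 255, 268, 286, 303, 323, 324, 327, 329, 337.
n = 22.
Position = ⌈40/100 · 22⌉ = ⌈8.8⌉ = 9.
The value at rank 9 is 232.

232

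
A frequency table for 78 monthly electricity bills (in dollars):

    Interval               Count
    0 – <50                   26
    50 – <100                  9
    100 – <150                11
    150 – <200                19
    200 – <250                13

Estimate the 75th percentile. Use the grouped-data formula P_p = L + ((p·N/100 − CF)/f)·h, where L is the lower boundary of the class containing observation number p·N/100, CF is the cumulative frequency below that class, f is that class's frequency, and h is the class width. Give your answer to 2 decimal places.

N = 78; target position k = 75/100 · 78 = 58.5.
Cumulative frequencies: 26, 35, 46, 65, 78.
Observation 58.5 falls in the class 150 – <200.
L = 150, CF = 46, f = 19, h = 50.
P75 = 150 + ((58.5 − 46)/19)·50 = 150 + 32.8947 = 182.895.

182.89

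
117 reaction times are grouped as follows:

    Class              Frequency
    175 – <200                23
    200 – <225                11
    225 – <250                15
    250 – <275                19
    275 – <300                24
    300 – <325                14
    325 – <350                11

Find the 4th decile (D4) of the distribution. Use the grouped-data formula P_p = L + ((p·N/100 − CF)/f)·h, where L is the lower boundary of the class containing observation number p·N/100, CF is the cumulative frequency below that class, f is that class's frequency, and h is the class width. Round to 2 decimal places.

N = 117; target position k = 40/100 · 117 = 46.8.
Cumulative frequencies: 23, 34, 49, 68, 92, 106, 117.
Observation 46.8 falls in the class 225 – <250.
L = 225, CF = 34, f = 15, h = 25.
P40 = 225 + ((46.8 − 34)/15)·25 = 225 + 21.3333 = 246.333.

246.33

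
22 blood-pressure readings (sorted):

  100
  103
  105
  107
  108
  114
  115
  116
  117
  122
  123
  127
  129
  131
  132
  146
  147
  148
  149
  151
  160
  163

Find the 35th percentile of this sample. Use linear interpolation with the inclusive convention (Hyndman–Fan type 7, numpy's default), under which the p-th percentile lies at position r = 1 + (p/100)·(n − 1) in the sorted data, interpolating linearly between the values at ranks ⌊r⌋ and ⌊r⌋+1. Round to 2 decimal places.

116.35

n = 22.
r = 1 + (35/100)·(22 − 1) = 1 + 7.35 = 8.35.
Rank 8 is 116 and rank 9 is 117.
Interpolate: 116 + 0.35·(117 − 116) = 116 + 0.35·1 = 116.35.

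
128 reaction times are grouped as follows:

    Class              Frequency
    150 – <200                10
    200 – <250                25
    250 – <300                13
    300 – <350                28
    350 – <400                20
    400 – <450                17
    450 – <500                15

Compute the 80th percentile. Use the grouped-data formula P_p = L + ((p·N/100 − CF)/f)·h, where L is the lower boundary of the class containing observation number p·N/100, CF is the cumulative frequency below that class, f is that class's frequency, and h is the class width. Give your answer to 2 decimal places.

N = 128; target position k = 80/100 · 128 = 102.4.
Cumulative frequencies: 10, 35, 48, 76, 96, 113, 128.
Observation 102.4 falls in the class 400 – <450.
L = 400, CF = 96, f = 17, h = 50.
P80 = 400 + ((102.4 − 96)/17)·50 = 400 + 18.8235 = 418.824.

418.82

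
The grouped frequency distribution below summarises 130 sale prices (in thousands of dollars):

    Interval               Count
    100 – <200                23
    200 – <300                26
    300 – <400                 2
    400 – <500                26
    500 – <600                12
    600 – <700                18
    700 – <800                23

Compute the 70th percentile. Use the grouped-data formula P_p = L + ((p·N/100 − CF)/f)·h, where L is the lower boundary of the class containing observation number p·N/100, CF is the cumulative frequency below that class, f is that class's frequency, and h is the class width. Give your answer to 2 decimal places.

N = 130; target position k = 70/100 · 130 = 91.
Cumulative frequencies: 23, 49, 51, 77, 89, 107, 130.
Observation 91 falls in the class 600 – <700.
L = 600, CF = 89, f = 18, h = 100.
P70 = 600 + ((91 − 89)/18)·100 = 600 + 11.1111 = 611.111.

611.11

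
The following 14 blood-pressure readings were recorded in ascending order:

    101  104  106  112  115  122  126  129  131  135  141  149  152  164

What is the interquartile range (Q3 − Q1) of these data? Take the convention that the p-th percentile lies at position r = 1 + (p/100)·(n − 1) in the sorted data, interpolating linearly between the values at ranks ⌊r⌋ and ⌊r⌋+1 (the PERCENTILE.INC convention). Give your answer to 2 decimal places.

n = 14.
P25: r = 4.25; ranks 4–5 are 112, 115; interpolating gives 112.75.
P75: r = 10.75; ranks 10–11 are 135, 141; interpolating gives 139.5.
Difference: 139.5 − 112.75 = 26.75.

26.75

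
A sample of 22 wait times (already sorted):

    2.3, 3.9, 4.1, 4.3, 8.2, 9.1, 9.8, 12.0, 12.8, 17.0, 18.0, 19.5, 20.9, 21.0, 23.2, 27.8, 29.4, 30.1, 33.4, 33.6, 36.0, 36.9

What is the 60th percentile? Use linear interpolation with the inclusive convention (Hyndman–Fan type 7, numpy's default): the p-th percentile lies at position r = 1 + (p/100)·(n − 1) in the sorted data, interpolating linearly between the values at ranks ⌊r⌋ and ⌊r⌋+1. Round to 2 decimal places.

20.96

n = 22.
r = 1 + (60/100)·(22 − 1) = 1 + 12.6 = 13.6.
Rank 13 is 20.9 and rank 14 is 21.0.
Interpolate: 20.9 + 0.6·(21.0 − 20.9) = 20.9 + 0.6·0.1 = 20.96.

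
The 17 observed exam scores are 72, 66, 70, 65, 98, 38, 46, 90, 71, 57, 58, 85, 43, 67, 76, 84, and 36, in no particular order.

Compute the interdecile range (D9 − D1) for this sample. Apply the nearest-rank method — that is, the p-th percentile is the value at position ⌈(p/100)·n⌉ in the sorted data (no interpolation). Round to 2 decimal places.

52.00

Sorted: 36, 38, 43, 46, 57, 58, 65, 66, 67, 70, 71, 72, 76, 84, 85, 90, 98.
n = 17.
P10: rank ⌈10/100·17⌉ = 2 → 38.
P90: rank ⌈90/100·17⌉ = 16 → 90.
Difference: 90 − 38 = 52.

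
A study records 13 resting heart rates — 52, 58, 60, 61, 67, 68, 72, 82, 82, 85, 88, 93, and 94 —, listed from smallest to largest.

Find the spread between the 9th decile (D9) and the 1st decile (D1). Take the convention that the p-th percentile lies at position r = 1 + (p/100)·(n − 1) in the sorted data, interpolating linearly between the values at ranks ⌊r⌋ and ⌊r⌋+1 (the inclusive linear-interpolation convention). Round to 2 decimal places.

33.60

n = 13.
P10: r = 2.2; ranks 2–3 are 58, 60; interpolating gives 58.4.
P90: r = 11.8; ranks 11–12 are 88, 93; interpolating gives 92.
Difference: 92 − 58.4 = 33.6.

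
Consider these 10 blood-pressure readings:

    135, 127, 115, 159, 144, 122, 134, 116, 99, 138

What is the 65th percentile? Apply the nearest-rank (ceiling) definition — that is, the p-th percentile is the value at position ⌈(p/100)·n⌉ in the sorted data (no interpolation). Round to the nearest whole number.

Sorted: 99, 115, 116, 122, 127, 134, 135, 138, 144, 159.
n = 10.
Position = ⌈65/100 · 10⌉ = ⌈6.5⌉ = 7.
The value at rank 7 is 135.

135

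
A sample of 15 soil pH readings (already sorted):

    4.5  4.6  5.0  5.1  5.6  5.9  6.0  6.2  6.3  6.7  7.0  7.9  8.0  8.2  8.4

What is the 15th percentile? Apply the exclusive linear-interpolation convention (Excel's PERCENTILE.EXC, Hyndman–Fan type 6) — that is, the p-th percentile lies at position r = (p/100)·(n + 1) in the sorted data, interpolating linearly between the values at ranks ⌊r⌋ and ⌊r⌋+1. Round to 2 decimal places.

4.76

n = 15.
r = (15/100)·(15 + 1) = 2.4.
Rank 2 is 4.6 and rank 3 is 5.0.
Interpolate: 4.6 + 0.4·(5.0 − 4.6) = 4.6 + 0.4·0.4 = 4.76.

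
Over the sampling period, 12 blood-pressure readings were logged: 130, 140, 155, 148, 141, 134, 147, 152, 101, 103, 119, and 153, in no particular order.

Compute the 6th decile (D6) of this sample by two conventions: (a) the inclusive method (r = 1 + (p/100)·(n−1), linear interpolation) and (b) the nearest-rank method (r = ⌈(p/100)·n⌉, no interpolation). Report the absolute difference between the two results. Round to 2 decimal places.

2.40

Sorted: 101, 103, 119, 130, 134, 140, 141, 147, 148, 152, 153, 155.
n = 12.
(a) r = 7.6; between ranks 7 (141) and 8 (147): 144.6.
(b) the nearest-rank method: rank 8 → 147.
|144.6 − 147| = 2.4.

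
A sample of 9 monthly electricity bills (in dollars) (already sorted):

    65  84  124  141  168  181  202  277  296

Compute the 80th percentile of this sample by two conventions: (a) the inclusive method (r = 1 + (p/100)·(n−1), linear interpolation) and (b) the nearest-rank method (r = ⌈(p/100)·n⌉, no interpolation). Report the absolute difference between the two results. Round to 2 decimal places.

45.00

n = 9.
(a) r = 7.4; between ranks 7 (202) and 8 (277): 232.
(b) the nearest-rank method: rank 8 → 277.
|232 − 277| = 45.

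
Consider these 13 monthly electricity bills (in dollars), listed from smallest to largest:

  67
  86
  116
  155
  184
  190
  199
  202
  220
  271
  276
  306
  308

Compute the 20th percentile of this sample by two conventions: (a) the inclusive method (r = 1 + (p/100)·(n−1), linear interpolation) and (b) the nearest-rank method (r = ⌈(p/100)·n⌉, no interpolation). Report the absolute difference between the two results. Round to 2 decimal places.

15.60

n = 13.
(a) r = 3.4; between ranks 3 (116) and 4 (155): 131.6.
(b) the nearest-rank method: rank 3 → 116.
|131.6 − 116| = 15.6.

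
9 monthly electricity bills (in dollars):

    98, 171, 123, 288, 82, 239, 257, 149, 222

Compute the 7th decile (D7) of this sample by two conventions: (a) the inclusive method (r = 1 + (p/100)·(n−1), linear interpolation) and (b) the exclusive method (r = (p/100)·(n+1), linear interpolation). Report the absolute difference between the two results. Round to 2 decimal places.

6.80

Sorted: 82, 98, 123, 149, 171, 222, 239, 257, 288.
n = 9.
(a) r = 6.6; between ranks 6 (222) and 7 (239): 232.2.
(b) r = 7 → value at rank 7 = 239.
|232.2 − 239| = 6.8.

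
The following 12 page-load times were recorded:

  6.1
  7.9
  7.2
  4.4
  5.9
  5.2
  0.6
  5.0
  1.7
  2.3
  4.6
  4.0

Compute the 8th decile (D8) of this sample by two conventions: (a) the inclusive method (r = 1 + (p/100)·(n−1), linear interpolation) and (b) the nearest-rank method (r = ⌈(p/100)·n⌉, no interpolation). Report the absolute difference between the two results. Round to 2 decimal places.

0.04

Sorted: 0.6, 1.7, 2.3, 4.0, 4.4, 4.6, 5.0, 5.2, 5.9, 6.1, 7.2, 7.9.
n = 12.
(a) r = 9.8; between ranks 9 (5.9) and 10 (6.1): 6.06.
(b) the nearest-rank method: rank 10 → 6.1.
|6.06 − 6.1| = 0.04.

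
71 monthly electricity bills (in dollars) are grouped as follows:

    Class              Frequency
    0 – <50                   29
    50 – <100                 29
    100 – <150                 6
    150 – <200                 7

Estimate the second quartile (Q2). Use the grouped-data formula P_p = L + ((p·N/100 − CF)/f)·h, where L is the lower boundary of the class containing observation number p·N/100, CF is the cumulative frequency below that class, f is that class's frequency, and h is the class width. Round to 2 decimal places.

61.21

N = 71; target position k = 50/100 · 71 = 35.5.
Cumulative frequencies: 29, 58, 64, 71.
Observation 35.5 falls in the class 50 – <100.
L = 50, CF = 29, f = 29, h = 50.
P50 = 50 + ((35.5 − 29)/29)·50 = 50 + 11.2069 = 61.2069.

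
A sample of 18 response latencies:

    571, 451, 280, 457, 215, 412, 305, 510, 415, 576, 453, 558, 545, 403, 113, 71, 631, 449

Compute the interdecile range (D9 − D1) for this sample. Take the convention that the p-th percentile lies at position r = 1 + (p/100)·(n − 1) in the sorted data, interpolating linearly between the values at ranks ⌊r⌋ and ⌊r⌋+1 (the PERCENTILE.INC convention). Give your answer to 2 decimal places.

Sorted: 71, 113, 215, 280, 305, 403, 412, 415, 449, 451, 453, 457, 510, 545, 558, 571, 576, 631.
n = 18.
P10: r = 2.7; ranks 2–3 are 113, 215; interpolating gives 184.4.
P90: r = 16.3; ranks 16–17 are 571, 576; interpolating gives 572.5.
Difference: 572.5 − 184.4 = 388.1.

388.10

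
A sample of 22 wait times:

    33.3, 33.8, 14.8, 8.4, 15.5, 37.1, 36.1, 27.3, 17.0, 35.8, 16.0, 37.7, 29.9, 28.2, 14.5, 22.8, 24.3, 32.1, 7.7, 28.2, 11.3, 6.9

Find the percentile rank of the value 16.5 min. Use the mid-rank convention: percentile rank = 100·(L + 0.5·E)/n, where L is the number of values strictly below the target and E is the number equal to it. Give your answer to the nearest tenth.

36.4

Sorted: 6.9, 7.7, 8.4, 11.3, 14.5, 14.8, 15.5, 16.0, 17.0, 22.8, 24.3, 27.3, 28.2, 28.2, 29.9, 32.1, 33.3, 33.8, 35.8, 36.1, 37.1, 37.7.
Count below 16.5: L = 8; count equal: E = 0; n = 22.
Percentile rank = 100·(8 + 0.5·0)/22 = 100·8/22 = 36.36.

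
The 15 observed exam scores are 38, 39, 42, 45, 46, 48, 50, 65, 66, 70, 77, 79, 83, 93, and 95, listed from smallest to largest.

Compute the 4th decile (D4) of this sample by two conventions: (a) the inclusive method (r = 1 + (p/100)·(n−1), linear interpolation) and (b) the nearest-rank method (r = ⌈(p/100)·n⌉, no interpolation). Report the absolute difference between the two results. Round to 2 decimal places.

n = 15.
(a) r = 6.6; between ranks 6 (48) and 7 (50): 49.2.
(b) the nearest-rank method: rank 6 → 48.
|49.2 − 48| = 1.2.

1.20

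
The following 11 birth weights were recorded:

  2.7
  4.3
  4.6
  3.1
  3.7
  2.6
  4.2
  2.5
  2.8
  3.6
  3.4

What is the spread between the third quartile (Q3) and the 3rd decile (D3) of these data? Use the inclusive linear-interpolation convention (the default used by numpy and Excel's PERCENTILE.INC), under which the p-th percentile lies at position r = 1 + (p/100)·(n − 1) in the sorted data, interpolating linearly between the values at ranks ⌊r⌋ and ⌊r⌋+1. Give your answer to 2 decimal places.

1.15

Sorted: 2.5, 2.6, 2.7, 2.8, 3.1, 3.4, 3.6, 3.7, 4.2, 4.3, 4.6.
n = 11.
P30: r = 4 (integer) → 2.8.
P75: r = 8.5; ranks 8–9 are 3.7, 4.2; interpolating gives 3.95.
Difference: 3.95 − 2.8 = 1.15.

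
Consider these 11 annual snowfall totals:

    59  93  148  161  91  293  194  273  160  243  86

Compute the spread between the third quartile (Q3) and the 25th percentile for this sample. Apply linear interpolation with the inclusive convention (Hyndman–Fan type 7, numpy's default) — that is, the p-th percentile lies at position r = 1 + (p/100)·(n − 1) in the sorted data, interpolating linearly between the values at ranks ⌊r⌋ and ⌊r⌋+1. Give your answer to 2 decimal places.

Sorted: 59, 86, 91, 93, 148, 160, 161, 194, 243, 273, 293.
n = 11.
P25: r = 3.5; ranks 3–4 are 91, 93; interpolating gives 92.
P75: r = 8.5; ranks 8–9 are 194, 243; interpolating gives 218.5.
Difference: 218.5 − 92 = 126.5.

126.50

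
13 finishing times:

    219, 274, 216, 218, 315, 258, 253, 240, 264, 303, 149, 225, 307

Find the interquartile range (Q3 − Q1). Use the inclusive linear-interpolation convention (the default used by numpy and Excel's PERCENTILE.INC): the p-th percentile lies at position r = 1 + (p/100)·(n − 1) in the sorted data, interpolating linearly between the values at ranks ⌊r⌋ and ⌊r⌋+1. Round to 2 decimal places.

Sorted: 149, 216, 218, 219, 225, 240, 253, 258, 264, 274, 303, 307, 315.
n = 13.
P25: r = 4 (integer) → 219.
P75: r = 10 (integer) → 274.
Difference: 274 − 219 = 55.

55.00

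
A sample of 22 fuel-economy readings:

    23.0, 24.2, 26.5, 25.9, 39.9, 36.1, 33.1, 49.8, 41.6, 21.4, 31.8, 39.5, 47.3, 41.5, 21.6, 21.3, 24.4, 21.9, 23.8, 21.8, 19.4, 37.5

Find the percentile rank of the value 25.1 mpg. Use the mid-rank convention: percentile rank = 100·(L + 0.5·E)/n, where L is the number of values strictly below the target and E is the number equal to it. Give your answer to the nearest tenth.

Sorted: 19.4, 21.3, 21.4, 21.6, 21.8, 21.9, 23.0, 23.8, 24.2, 24.4, 25.9, 26.5, 31.8, 33.1, 36.1, 37.5, 39.5, 39.9, 41.5, 41.6, 47.3, 49.8.
Count below 25.1: L = 10; count equal: E = 0; n = 22.
Percentile rank = 100·(10 + 0.5·0)/22 = 100·10/22 = 45.45.

45.5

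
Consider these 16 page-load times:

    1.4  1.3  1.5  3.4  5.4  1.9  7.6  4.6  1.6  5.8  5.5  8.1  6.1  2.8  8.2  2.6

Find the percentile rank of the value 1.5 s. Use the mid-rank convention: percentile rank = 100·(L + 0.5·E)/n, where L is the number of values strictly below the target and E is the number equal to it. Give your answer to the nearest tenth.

15.6

Sorted: 1.3, 1.4, 1.5, 1.6, 1.9, 2.6, 2.8, 3.4, 4.6, 5.4, 5.5, 5.8, 6.1, 7.6, 8.1, 8.2.
Count below 1.5: L = 2; count equal: E = 1; n = 16.
Percentile rank = 100·(2 + 0.5·1)/16 = 100·2.5/16 = 15.62.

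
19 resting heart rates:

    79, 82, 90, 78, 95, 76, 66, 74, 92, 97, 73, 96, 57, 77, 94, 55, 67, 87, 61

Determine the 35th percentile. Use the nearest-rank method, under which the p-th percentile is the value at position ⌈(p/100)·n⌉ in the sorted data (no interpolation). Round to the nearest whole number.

Sorted: 55, 57, 61, 66, 67, 73, 74, 76, 77, 78, 79, 82, 87, 90, 92, 94, 95, 96, 97.
n = 19.
Position = ⌈35/100 · 19⌉ = ⌈6.65⌉ = 7.
The value at rank 7 is 74.

74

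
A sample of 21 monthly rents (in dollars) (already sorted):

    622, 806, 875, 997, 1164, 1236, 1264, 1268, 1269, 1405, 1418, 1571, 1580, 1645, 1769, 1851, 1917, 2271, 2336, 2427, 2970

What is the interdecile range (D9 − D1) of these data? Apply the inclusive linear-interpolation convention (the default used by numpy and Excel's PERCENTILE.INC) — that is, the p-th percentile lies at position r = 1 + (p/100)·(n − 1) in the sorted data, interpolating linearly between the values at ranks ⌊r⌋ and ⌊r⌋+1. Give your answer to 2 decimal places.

1461.00

n = 21.
P10: r = 3 (integer) → 875.
P90: r = 19 (integer) → 2336.
Difference: 2336 − 875 = 1461.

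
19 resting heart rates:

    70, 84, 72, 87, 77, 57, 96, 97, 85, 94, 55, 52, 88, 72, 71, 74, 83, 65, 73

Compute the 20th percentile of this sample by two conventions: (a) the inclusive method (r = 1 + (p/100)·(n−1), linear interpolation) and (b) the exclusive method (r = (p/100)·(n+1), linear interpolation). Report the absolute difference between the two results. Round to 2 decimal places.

Sorted: 52, 55, 57, 65, 70, 71, 72, 72, 73, 74, 77, 83, 84, 85, 87, 88, 94, 96, 97.
n = 19.
(a) r = 4.6; between ranks 4 (65) and 5 (70): 68.
(b) r = 4 → value at rank 4 = 65.
|68 − 65| = 3.

3.00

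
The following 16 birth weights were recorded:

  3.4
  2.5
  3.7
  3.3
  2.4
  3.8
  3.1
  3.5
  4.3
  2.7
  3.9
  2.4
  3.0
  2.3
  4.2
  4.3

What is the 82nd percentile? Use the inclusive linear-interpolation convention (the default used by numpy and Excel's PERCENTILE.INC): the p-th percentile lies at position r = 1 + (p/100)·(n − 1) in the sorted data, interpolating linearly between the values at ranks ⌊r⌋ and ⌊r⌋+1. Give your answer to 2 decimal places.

3.99

Sorted: 2.3, 2.4, 2.4, 2.5, 2.7, 3.0, 3.1, 3.3, 3.4, 3.5, 3.7, 3.8, 3.9, 4.2, 4.3, 4.3.
n = 16.
r = 1 + (82/100)·(16 − 1) = 1 + 12.3 = 13.3.
Rank 13 is 3.9 and rank 14 is 4.2.
Interpolate: 3.9 + 0.3·(4.2 − 3.9) = 3.9 + 0.3·0.3 = 3.99.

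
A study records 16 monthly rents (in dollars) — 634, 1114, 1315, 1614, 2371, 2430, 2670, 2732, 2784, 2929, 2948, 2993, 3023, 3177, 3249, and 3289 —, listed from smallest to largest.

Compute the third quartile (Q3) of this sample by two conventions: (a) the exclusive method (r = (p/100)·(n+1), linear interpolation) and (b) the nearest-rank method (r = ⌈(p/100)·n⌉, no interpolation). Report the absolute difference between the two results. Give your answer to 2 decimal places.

22.50

n = 16.
(a) r = 12.75; between ranks 12 (2993) and 13 (3023): 3015.5.
(b) the nearest-rank method: rank 12 → 2993.
|3015.5 − 2993| = 22.5.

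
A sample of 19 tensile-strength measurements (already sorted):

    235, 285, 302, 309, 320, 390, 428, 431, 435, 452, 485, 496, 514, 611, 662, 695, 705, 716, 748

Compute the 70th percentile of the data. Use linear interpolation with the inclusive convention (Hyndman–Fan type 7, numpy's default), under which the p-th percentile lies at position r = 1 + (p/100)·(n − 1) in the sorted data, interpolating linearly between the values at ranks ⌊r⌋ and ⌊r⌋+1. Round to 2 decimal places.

572.20

n = 19.
r = 1 + (70/100)·(19 − 1) = 1 + 12.6 = 13.6.
Rank 13 is 514 and rank 14 is 611.
Interpolate: 514 + 0.6·(611 − 514) = 514 + 0.6·97 = 572.2.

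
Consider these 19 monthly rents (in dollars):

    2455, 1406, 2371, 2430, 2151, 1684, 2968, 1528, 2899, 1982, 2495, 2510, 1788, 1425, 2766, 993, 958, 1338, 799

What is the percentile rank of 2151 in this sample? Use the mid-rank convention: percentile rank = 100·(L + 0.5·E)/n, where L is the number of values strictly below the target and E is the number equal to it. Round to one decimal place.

55.3

Sorted: 799, 958, 993, 1338, 1406, 1425, 1528, 1684, 1788, 1982, 2151, 2371, 2430, 2455, 2495, 2510, 2766, 2899, 2968.
Count below 2151: L = 10; count equal: E = 1; n = 19.
Percentile rank = 100·(10 + 0.5·1)/19 = 100·10.5/19 = 55.26.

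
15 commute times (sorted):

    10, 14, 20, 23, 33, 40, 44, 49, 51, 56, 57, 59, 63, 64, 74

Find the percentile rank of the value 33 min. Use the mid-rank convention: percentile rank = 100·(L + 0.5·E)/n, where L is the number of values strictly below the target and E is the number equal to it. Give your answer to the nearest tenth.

Count below 33: L = 4; count equal: E = 1; n = 15.
Percentile rank = 100·(4 + 0.5·1)/15 = 100·4.5/15 = 30.

30.0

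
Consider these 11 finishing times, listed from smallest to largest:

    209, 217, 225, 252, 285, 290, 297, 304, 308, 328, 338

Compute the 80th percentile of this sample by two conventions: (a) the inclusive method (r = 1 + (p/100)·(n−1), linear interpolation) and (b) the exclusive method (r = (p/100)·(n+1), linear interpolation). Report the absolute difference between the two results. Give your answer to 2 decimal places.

12.00

n = 11.
(a) r = 9 → value at rank 9 = 308.
(b) r = 9.6; between ranks 9 (308) and 10 (328): 320.
|308 − 320| = 12.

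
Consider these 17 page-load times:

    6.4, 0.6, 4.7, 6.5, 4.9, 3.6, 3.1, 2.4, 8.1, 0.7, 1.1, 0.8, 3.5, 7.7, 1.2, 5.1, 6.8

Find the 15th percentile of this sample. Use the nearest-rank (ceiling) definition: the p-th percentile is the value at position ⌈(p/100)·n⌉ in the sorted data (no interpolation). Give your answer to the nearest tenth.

0.8

Sorted: 0.6, 0.7, 0.8, 1.1, 1.2, 2.4, 3.1, 3.5, 3.6, 4.7, 4.9, 5.1, 6.4, 6.5, 6.8, 7.7, 8.1.
n = 17.
Position = ⌈15/100 · 17⌉ = ⌈2.55⌉ = 3.
The value at rank 3 is 0.8.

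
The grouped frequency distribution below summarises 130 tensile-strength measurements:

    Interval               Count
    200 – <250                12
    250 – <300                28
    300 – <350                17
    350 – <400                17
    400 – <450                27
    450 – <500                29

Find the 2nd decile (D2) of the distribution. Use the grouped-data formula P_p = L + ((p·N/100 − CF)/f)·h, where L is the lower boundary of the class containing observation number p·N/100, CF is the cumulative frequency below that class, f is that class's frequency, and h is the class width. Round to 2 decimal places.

275.00

N = 130; target position k = 20/100 · 130 = 26.
Cumulative frequencies: 12, 40, 57, 74, 101, 130.
Observation 26 falls in the class 250 – <300.
L = 250, CF = 12, f = 28, h = 50.
P20 = 250 + ((26 − 12)/28)·50 = 250 + 25 = 275.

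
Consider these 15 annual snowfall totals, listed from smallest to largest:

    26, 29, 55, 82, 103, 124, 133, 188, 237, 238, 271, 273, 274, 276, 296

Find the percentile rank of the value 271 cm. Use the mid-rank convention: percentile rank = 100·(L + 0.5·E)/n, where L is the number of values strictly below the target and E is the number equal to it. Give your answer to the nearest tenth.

Count below 271: L = 10; count equal: E = 1; n = 15.
Percentile rank = 100·(10 + 0.5·1)/15 = 100·10.5/15 = 70.

70.0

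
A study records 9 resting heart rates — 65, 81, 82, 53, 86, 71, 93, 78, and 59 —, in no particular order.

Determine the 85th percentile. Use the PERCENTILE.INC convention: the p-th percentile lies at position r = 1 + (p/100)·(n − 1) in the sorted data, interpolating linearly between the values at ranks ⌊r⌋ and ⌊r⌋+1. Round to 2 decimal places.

Sorted: 53, 59, 65, 71, 78, 81, 82, 86, 93.
n = 9.
r = 1 + (85/100)·(9 − 1) = 1 + 6.8 = 7.8.
Rank 7 is 82 and rank 8 is 86.
Interpolate: 82 + 0.8·(86 − 82) = 82 + 0.8·4 = 85.2.

85.20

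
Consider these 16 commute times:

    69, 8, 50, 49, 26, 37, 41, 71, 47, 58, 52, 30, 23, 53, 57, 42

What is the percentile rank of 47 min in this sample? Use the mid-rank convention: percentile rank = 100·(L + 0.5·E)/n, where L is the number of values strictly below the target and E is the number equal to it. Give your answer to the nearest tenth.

46.9

Sorted: 8, 23, 26, 30, 37, 41, 42, 47, 49, 50, 52, 53, 57, 58, 69, 71.
Count below 47: L = 7; count equal: E = 1; n = 16.
Percentile rank = 100·(7 + 0.5·1)/16 = 100·7.5/16 = 46.88.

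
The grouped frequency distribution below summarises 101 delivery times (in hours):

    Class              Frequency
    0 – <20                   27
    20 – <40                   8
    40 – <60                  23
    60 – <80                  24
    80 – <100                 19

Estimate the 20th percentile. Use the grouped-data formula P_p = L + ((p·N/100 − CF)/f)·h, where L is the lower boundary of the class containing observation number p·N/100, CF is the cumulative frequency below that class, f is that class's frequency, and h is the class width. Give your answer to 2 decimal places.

N = 101; target position k = 20/100 · 101 = 20.2.
Cumulative frequencies: 27, 35, 58, 82, 101.
Observation 20.2 falls in the class 0 – <20.
L = 0, CF = 0, f = 27, h = 20.
P20 = 0 + ((20.2 − 0)/27)·20 = 0 + 14.963 = 14.963.

14.96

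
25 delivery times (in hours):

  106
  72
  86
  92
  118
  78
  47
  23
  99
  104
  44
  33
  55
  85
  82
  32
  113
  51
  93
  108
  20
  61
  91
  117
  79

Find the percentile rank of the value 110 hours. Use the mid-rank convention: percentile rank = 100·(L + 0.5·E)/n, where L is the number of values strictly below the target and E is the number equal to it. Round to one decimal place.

Sorted: 20, 23, 32, 33, 44, 47, 51, 55, 61, 72, 78, 79, 82, 85, 86, 91, 92, 93, 99, 104, 106, 108, 113, 117, 118.
Count below 110: L = 22; count equal: E = 0; n = 25.
Percentile rank = 100·(22 + 0.5·0)/25 = 100·22/25 = 88.

88.0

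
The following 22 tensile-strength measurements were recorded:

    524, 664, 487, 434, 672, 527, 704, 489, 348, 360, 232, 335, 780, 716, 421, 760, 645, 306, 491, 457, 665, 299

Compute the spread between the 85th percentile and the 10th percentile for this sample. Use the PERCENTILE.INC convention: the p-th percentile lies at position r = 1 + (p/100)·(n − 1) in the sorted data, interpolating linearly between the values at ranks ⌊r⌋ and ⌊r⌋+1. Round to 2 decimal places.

Sorted: 232, 299, 306, 335, 348, 360, 421, 434, 457, 487, 489, 491, 524, 527, 645, 664, 665, 672, 704, 716, 760, 780.
n = 22.
P10: r = 3.1; ranks 3–4 are 306, 335; interpolating gives 308.9.
P85: r = 18.85; ranks 18–19 are 672, 704; interpolating gives 699.2.
Difference: 699.2 − 308.9 = 390.3.

390.30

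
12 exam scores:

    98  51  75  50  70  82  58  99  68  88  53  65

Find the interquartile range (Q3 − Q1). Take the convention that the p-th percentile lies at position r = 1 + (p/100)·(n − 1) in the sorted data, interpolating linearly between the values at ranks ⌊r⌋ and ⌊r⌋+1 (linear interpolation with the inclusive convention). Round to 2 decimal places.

26.75

Sorted: 50, 51, 53, 58, 65, 68, 70, 75, 82, 88, 98, 99.
n = 12.
P25: r = 3.75; ranks 3–4 are 53, 58; interpolating gives 56.75.
P75: r = 9.25; ranks 9–10 are 82, 88; interpolating gives 83.5.
Difference: 83.5 − 56.75 = 26.75.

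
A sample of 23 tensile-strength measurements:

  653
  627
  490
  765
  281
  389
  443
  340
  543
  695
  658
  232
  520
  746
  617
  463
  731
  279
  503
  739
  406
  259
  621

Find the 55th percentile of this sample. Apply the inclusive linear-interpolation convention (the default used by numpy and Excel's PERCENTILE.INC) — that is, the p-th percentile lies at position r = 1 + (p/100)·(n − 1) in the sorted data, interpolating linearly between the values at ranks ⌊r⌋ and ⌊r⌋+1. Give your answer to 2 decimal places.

Sorted: 232, 259, 279, 281, 340, 389, 406, 443, 463, 490, 503, 520, 543, 617, 621, 627, 653, 658, 695, 731, 739, 746, 765.
n = 23.
r = 1 + (55/100)·(23 − 1) = 1 + 12.1 = 13.1.
Rank 13 is 543 and rank 14 is 617.
Interpolate: 543 + 0.1·(617 − 543) = 543 + 0.1·74 = 550.4.

550.40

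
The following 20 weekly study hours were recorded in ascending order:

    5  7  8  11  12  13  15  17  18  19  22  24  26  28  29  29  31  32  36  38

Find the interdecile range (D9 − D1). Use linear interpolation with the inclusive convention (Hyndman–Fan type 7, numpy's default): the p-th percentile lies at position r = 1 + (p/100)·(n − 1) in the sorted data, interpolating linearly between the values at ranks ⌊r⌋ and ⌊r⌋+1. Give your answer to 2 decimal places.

n = 20.
P10: r = 2.9; ranks 2–3 are 7, 8; interpolating gives 7.9.
P90: r = 18.1; ranks 18–19 are 32, 36; interpolating gives 32.4.
Difference: 32.4 − 7.9 = 24.5.

24.50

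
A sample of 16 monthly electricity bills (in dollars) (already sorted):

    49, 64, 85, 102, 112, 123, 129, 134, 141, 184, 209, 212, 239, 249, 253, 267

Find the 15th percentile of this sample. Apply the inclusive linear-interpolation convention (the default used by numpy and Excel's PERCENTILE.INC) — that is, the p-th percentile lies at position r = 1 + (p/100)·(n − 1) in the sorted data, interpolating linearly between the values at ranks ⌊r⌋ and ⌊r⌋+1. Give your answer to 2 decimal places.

n = 16.
r = 1 + (15/100)·(16 − 1) = 1 + 2.25 = 3.25.
Rank 3 is 85 and rank 4 is 102.
Interpolate: 85 + 0.25·(102 − 85) = 85 + 0.25·17 = 89.25.

89.25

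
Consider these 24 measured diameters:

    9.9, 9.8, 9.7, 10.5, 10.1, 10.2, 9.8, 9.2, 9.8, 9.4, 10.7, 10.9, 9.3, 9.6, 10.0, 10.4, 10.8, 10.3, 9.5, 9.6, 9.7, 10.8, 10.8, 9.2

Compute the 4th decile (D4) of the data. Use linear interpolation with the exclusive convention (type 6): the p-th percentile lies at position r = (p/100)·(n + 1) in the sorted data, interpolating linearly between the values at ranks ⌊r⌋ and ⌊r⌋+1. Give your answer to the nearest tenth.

Sorted: 9.2, 9.2, 9.3, 9.4, 9.5, 9.6, 9.6, 9.7, 9.7, 9.8, 9.8, 9.8, 9.9, 10.0, 10.1, 10.2, 10.3, 10.4, 10.5, 10.7, 10.8, 10.8, 10.8, 10.9.
n = 24.
r = (40/100)·(24 + 1) = 10.
r is an integer, so P40 is the value at rank 10: 9.8.

9.8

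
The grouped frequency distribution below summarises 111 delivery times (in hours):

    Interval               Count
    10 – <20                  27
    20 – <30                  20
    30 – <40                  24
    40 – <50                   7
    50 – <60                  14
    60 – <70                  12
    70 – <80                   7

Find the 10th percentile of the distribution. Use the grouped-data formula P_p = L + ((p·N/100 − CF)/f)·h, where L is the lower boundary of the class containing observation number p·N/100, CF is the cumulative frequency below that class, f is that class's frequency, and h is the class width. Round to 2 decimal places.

14.11

N = 111; target position k = 10/100 · 111 = 11.1.
Cumulative frequencies: 27, 47, 71, 78, 92, 104, 111.
Observation 11.1 falls in the class 10 – <20.
L = 10, CF = 0, f = 27, h = 10.
P10 = 10 + ((11.1 − 0)/27)·10 = 10 + 4.11111 = 14.1111.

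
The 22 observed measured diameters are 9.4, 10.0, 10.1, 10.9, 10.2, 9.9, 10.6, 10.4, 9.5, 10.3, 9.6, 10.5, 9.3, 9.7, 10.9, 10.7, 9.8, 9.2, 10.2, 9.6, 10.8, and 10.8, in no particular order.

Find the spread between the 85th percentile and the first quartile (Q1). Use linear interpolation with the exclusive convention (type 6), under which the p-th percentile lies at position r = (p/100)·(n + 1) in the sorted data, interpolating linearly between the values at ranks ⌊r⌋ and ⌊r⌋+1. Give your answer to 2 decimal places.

Sorted: 9.2, 9.3, 9.4, 9.5, 9.6, 9.6, 9.7, 9.8, 9.9, 10.0, 10.1, 10.2, 10.2, 10.3, 10.4, 10.5, 10.6, 10.7, 10.8, 10.8, 10.9, 10.9.
n = 22.
P25: r = 5.75; ranks 5–6 are 9.6, 9.6; interpolating gives 9.6.
P85: r = 19.55; ranks 19–20 are 10.8, 10.8; interpolating gives 10.8.
Difference: 10.8 − 9.6 = 1.2.

1.20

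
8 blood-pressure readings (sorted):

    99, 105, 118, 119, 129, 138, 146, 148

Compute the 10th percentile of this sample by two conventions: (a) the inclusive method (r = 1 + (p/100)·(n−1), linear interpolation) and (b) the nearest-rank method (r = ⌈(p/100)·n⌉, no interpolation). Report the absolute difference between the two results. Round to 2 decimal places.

4.20

n = 8.
(a) r = 1.7; between ranks 1 (99) and 2 (105): 103.2.
(b) the nearest-rank method: rank 1 → 99.
|103.2 − 99| = 4.2.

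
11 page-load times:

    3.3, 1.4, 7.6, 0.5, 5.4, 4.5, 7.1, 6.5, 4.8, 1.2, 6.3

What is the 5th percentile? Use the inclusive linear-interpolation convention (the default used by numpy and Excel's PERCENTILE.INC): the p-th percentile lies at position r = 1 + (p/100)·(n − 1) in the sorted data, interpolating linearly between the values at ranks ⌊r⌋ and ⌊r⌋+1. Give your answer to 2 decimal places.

0.85

Sorted: 0.5, 1.2, 1.4, 3.3, 4.5, 4.8, 5.4, 6.3, 6.5, 7.1, 7.6.
n = 11.
r = 1 + (5/100)·(11 − 1) = 1 + 0.5 = 1.5.
Rank 1 is 0.5 and rank 2 is 1.2.
Interpolate: 0.5 + 0.5·(1.2 − 0.5) = 0.5 + 0.5·0.7 = 0.85.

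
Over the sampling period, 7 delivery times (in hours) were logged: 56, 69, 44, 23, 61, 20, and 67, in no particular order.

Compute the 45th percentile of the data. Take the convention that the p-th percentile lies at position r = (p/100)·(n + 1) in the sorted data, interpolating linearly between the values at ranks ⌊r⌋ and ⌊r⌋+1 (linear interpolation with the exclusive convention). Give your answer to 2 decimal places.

51.20

Sorted: 20, 23, 44, 56, 61, 67, 69.
n = 7.
r = (45/100)·(7 + 1) = 3.6.
Rank 3 is 44 and rank 4 is 56.
Interpolate: 44 + 0.6·(56 − 44) = 44 + 0.6·12 = 51.2.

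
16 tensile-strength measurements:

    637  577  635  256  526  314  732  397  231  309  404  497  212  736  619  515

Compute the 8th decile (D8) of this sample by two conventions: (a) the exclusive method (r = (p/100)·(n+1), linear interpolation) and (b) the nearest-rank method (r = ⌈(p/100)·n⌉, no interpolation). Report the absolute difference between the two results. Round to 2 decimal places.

1.20

Sorted: 212, 231, 256, 309, 314, 397, 404, 497, 515, 526, 577, 619, 635, 637, 732, 736.
n = 16.
(a) r = 13.6; between ranks 13 (635) and 14 (637): 636.2.
(b) the nearest-rank method: rank 13 → 635.
|636.2 − 635| = 1.2.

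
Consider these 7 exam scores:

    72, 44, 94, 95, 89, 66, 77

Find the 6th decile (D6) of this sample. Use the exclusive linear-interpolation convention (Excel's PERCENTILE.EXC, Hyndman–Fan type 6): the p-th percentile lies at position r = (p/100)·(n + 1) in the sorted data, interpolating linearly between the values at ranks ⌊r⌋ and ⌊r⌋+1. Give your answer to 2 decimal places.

86.60

Sorted: 44, 66, 72, 77, 89, 94, 95.
n = 7.
r = (60/100)·(7 + 1) = 4.8.
Rank 4 is 77 and rank 5 is 89.
Interpolate: 77 + 0.8·(89 − 77) = 77 + 0.8·12 = 86.6.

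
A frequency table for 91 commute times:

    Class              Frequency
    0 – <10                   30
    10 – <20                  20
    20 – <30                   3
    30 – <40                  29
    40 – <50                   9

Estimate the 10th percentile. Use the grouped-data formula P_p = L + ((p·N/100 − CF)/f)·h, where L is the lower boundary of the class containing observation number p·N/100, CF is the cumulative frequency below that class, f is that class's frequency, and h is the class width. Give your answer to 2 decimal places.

N = 91; target position k = 10/100 · 91 = 9.1.
Cumulative frequencies: 30, 50, 53, 82, 91.
Observation 9.1 falls in the class 0 – <10.
L = 0, CF = 0, f = 30, h = 10.
P10 = 0 + ((9.1 − 0)/30)·10 = 0 + 3.03333 = 3.03333.

3.03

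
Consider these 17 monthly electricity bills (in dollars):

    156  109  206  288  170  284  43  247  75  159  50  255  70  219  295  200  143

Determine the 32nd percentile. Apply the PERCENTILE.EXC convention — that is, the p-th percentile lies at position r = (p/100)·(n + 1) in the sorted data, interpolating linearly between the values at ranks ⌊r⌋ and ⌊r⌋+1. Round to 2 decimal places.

134.84

Sorted: 43, 50, 70, 75, 109, 143, 156, 159, 170, 200, 206, 219, 247, 255, 284, 288, 295.
n = 17.
r = (32/100)·(17 + 1) = 5.76.
Rank 5 is 109 and rank 6 is 143.
Interpolate: 109 + 0.76·(143 − 109) = 109 + 0.76·34 = 134.84.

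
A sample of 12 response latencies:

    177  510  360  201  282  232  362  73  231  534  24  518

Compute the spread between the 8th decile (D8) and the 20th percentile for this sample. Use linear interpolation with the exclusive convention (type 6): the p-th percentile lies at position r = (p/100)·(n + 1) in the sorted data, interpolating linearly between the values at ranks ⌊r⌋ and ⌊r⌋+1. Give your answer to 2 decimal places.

377.80

Sorted: 24, 73, 177, 201, 231, 232, 282, 360, 362, 510, 518, 534.
n = 12.
P20: r = 2.6; ranks 2–3 are 73, 177; interpolating gives 135.4.
P80: r = 10.4; ranks 10–11 are 510, 518; interpolating gives 513.2.
Difference: 513.2 − 135.4 = 377.8.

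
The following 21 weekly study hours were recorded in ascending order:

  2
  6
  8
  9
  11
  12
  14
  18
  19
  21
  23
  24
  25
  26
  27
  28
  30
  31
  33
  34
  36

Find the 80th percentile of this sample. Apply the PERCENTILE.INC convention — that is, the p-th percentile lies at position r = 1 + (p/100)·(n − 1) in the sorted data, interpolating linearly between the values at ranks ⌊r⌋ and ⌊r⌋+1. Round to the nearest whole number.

n = 21.
r = 1 + (80/100)·(21 − 1) = 1 + 16 = 17.
r is an integer, so P80 is the value at rank 17: 30.

30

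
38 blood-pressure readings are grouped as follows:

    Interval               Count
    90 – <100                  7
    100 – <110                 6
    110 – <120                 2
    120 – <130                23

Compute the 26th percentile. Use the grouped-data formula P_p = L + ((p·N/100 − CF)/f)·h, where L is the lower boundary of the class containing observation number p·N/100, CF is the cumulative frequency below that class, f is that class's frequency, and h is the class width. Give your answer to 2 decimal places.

104.80

N = 38; target position k = 26/100 · 38 = 9.88.
Cumulative frequencies: 7, 13, 15, 38.
Observation 9.88 falls in the class 100 – <110.
L = 100, CF = 7, f = 6, h = 10.
P26 = 100 + ((9.88 − 7)/6)·10 = 100 + 4.8 = 104.8.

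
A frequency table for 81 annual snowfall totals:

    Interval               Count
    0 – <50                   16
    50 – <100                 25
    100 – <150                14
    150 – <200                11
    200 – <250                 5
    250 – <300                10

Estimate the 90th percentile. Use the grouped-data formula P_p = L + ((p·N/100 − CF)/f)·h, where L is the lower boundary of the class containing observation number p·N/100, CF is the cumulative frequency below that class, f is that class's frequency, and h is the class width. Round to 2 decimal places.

259.50

N = 81; target position k = 90/100 · 81 = 72.9.
Cumulative frequencies: 16, 41, 55, 66, 71, 81.
Observation 72.9 falls in the class 250 – <300.
L = 250, CF = 71, f = 10, h = 50.
P90 = 250 + ((72.9 − 71)/10)·50 = 250 + 9.5 = 259.5.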